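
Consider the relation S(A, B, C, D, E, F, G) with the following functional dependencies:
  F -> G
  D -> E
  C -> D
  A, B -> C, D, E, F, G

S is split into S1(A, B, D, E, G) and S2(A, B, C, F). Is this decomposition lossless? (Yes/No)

Common attributes: {A, B}; their closure is {A, B, C, D, E, F, G}.
S1 is contained in that closure, so S1 ∩ S2 -> S1 holds and the join is lossless.

Yes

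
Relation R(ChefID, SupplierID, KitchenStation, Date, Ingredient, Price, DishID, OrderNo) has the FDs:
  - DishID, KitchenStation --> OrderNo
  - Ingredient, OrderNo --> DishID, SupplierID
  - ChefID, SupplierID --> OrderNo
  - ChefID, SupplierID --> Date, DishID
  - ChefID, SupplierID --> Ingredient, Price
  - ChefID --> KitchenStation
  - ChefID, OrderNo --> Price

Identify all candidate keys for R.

No FD produces {ChefID}, so it must be in every candidate key.
{ChefID, SupplierID}⁺ = {ChefID, Date, DishID, Ingredient, KitchenStation, OrderNo, Price, SupplierID}, which is every attribute, so {ChefID, SupplierID} is a candidate key.
{ChefID, DishID, Ingredient}⁺ = {ChefID, Date, DishID, Ingredient, KitchenStation, OrderNo, Price, SupplierID}, which is every attribute, so {ChefID, DishID, Ingredient} is a candidate key.
{ChefID, Ingredient, OrderNo}⁺ = {ChefID, Date, DishID, Ingredient, KitchenStation, OrderNo, Price, SupplierID}, which is every attribute, so {ChefID, Ingredient, OrderNo} is a candidate key.
Any other superkey properly contains one of these, so there are no further candidate keys.

{ChefID, DishID, Ingredient}, {ChefID, Ingredient, OrderNo}, {ChefID, SupplierID}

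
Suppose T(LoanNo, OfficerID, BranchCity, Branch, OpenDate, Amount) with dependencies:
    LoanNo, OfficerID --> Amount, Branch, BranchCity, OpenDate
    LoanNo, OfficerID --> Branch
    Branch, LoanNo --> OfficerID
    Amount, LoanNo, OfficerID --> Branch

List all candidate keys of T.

No FD produces {LoanNo}, so it must be in every candidate key.
{Branch, LoanNo}⁺ = {Amount, Branch, BranchCity, LoanNo, OfficerID, OpenDate} — all of the relation — so {Branch, LoanNo} is a candidate key.
{LoanNo, OfficerID}⁺ = {Amount, Branch, BranchCity, LoanNo, OfficerID, OpenDate} — all of the relation — so {LoanNo, OfficerID} is a candidate key.
No proper subset of any of these is a key, and no other minimal superkey exists.

{Branch, LoanNo}, {LoanNo, OfficerID}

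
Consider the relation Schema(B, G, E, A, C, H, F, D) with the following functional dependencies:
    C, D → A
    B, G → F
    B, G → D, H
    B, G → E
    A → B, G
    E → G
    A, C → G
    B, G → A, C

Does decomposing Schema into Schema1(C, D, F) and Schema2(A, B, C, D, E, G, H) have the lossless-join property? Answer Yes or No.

The shared attributes are {C, D} and {C, D}⁺ = {A, B, C, D, E, F, G, H}.
Schema1 is contained in that closure, so Schema1 ∩ Schema2 → Schema1 holds and the join is lossless.

Yes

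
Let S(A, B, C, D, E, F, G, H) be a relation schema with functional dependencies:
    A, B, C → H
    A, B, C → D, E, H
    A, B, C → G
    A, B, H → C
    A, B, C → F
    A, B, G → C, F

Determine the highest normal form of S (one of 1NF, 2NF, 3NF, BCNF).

BCNF

Candidate keys: {A, B, C}, {A, B, G}, {A, B, H}. Prime attributes: {A, B, C, G, H}.
Each dependency's left side is a superkey — BCNF holds.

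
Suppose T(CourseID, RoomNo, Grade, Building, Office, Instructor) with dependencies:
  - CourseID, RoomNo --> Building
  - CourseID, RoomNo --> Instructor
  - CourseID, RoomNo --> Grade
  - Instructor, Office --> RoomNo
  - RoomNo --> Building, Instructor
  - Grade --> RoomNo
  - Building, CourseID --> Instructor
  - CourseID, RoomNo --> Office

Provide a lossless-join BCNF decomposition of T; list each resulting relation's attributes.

Candidate keys of the original relation: {Building, CourseID, Office}, {CourseID, Grade}, {CourseID, Instructor, Office}, {CourseID, RoomNo}.
In {Building, CourseID, Grade, Instructor, Office, RoomNo}, {Instructor, Office} is not a superkey ({Instructor, Office}⁺ restricted to this set is {Building, Instructor, Office, RoomNo}), so split on Instructor, Office --> Building, RoomNo into {Building, Instructor, Office, RoomNo} and {CourseID, Grade, Instructor, Office}.
In {Building, Instructor, Office, RoomNo}, {RoomNo} is not a superkey ({RoomNo}⁺ restricted to this set is {Building, Instructor, RoomNo}), so split on RoomNo --> Building, Instructor into {Building, Instructor, RoomNo} and {Office, RoomNo}.
{Building, Instructor, RoomNo}: every determinant is a superkey — BCNF.
{Office, RoomNo}: every determinant is a superkey — BCNF.
In {CourseID, Grade, Instructor, Office}, {Grade} is not a superkey ({Grade}⁺ restricted to this set is {Grade, Instructor}), so split on Grade --> Instructor into {Grade, Instructor} and {CourseID, Grade, Office}.
{Grade, Instructor}: every determinant is a superkey — BCNF.
{CourseID, Grade, Office}: every determinant is a superkey — BCNF.

{Building, Instructor, RoomNo}; {CourseID, Grade, Office}; {Grade, Instructor}; {Office, RoomNo}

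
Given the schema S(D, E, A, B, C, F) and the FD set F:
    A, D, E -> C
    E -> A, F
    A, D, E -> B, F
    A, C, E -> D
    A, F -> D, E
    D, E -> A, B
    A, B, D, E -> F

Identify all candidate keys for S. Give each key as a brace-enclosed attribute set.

{A, F}, {E}

{E}⁺ = {A, B, C, D, E, F} — all of the relation — so {E} is a candidate key.
{A, F}⁺ = {A, B, C, D, E, F} — all of the relation — so {A, F} is a candidate key.
No proper subset of any of these is a key, and no other minimal superkey exists.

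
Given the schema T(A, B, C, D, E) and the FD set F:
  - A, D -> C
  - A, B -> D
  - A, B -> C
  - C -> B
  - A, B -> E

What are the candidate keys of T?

No FD produces {A}, so it must be in every candidate key.
{A, B} is a candidate key since {A, B}⁺ = {A, B, C, D, E} covers every attribute.
{A, C} is a candidate key since {A, C}⁺ = {A, B, C, D, E} covers every attribute.
{A, D} is a candidate key since {A, D}⁺ = {A, B, C, D, E} covers every attribute.
No proper subset of any of these is a key, and no other minimal superkey exists.

{A, B}, {A, C}, {A, D}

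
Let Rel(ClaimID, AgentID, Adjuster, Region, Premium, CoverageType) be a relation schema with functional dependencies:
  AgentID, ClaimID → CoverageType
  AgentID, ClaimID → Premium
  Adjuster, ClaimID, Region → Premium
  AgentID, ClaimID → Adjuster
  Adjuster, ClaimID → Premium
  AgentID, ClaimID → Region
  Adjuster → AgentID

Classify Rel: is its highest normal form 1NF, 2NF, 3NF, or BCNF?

3NF

Candidate keys: {Adjuster, ClaimID}, {AgentID, ClaimID}. Prime attributes: {Adjuster, AgentID, ClaimID}.
Adjuster → AgentID: {Adjuster}⁺ = {Adjuster, AgentID}, which is not all of the attributes, so the left side is not a superkey — BCNF is violated.
Since {AgentID} ⊆ prime attributes and every other non-superkey FD also has a prime right side, the schema is in 3NF.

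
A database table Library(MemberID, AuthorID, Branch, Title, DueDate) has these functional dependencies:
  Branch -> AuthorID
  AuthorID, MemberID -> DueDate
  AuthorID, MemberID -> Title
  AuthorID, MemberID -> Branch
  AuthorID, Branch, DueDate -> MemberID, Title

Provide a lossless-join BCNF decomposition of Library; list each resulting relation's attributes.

Candidate keys of the original relation: {AuthorID, MemberID}, {Branch, DueDate}, {Branch, MemberID}.
Within {AuthorID, Branch, DueDate, MemberID, Title}: {Branch}⁺ ∩ {AuthorID, Branch, DueDate, MemberID, Title} = {AuthorID, Branch}, not the whole set, so Branch -> AuthorID violates BCNF; decompose into {AuthorID, Branch} and {Branch, DueDate, MemberID, Title}.
{AuthorID, Branch} is in BCNF.
{Branch, DueDate, MemberID, Title} is in BCNF.

{AuthorID, Branch}; {Branch, DueDate, MemberID, Title}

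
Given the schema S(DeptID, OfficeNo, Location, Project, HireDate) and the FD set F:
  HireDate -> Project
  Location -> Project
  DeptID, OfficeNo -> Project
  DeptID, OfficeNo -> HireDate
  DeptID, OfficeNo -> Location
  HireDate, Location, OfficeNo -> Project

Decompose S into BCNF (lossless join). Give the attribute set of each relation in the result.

Candidate key of the original relation: {DeptID, OfficeNo}.
In {DeptID, HireDate, Location, OfficeNo, Project}, {HireDate} is not a superkey ({HireDate}⁺ restricted to this set is {HireDate, Project}), so split on HireDate -> Project into {HireDate, Project} and {DeptID, HireDate, Location, OfficeNo}.
{HireDate, Project} is in BCNF.
{DeptID, HireDate, Location, OfficeNo} is in BCNF.

{DeptID, HireDate, Location, OfficeNo}; {HireDate, Project}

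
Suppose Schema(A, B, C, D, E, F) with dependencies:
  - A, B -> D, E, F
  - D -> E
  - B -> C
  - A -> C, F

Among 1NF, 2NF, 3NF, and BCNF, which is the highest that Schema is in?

Candidate key: {A, B}. Prime attributes: {A, B}.
For D -> E we have {D}⁺ = {D, E}; {D} is not a superkey, so BCNF fails.
Because {E} is non-prime and the left side of D -> E is not a superkey, the relation is not in 3NF.
The proper key subset {A} of {A, B} determines non-prime {C, F}, so the relation is not even in 2NF.

1NF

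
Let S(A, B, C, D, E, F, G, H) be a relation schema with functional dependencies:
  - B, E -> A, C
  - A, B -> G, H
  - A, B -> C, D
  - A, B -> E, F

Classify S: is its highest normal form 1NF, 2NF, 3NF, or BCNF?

BCNF

Candidate keys: {A, B}, {B, E}. Prime attributes: {A, B, E}.
Every FD has a superkey on the left, so the relation is in BCNF.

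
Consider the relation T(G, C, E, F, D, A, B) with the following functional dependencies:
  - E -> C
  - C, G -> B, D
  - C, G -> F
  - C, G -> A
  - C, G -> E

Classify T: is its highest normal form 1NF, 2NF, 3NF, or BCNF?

Candidate keys: {C, G}, {E, G}. Prime attributes: {C, E, G}.
E -> C: {E}⁺ = {C, E}, which is not all of the attributes, so the left side is not a superkey — BCNF is violated.
But every attribute on its right side ({C}) is prime, and the same holds for every other non-superkey FD, so 3NF still holds.

3NF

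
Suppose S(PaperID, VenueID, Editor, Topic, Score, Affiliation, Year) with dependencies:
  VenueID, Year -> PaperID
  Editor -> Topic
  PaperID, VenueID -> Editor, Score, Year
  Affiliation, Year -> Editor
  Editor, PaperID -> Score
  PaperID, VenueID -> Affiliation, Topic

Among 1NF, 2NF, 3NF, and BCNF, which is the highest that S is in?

Candidate keys: {PaperID, VenueID}, {VenueID, Year}. Prime attributes: {PaperID, VenueID, Year}.
Editor -> Topic breaks BCNF: {Editor}⁺ = {Editor, Topic}, so {Editor} is not a superkey.
Editor -> Topic determines the non-prime attribute {Topic} from a non-superkey — 3NF is violated.
Checking every proper subset of each key, none determines a non-prime attribute — 2NF is satisfied.

2NF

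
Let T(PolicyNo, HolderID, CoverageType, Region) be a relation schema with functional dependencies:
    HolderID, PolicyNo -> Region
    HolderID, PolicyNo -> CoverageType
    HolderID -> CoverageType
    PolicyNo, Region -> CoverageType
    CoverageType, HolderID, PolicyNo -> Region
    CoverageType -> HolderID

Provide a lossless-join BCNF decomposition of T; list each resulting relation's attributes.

{CoverageType, HolderID}; {HolderID, PolicyNo, Region}

Candidate keys of the original relation: {CoverageType, PolicyNo}, {HolderID, PolicyNo}, {PolicyNo, Region}.
In {CoverageType, HolderID, PolicyNo, Region}, {HolderID} is not a superkey ({HolderID}⁺ restricted to this set is {CoverageType, HolderID}), so split on HolderID -> CoverageType into {CoverageType, HolderID} and {HolderID, PolicyNo, Region}.
{CoverageType, HolderID}: every determinant is a superkey — BCNF.
{HolderID, PolicyNo, Region}: every determinant is a superkey — BCNF.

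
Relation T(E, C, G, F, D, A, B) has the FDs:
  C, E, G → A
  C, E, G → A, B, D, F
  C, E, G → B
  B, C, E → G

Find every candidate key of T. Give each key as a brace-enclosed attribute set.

No FD produces {C, E}, so they must be in every candidate key.
Closure of {B, C, E} is {A, B, C, D, E, F, G}, the whole schema; {B, C, E} is a candidate key.
Closure of {C, E, G} is {A, B, C, D, E, F, G}, the whole schema; {C, E, G} is a candidate key.
These are minimal and exhaustive — every other superkey contains one of them.

{B, C, E}, {C, E, G}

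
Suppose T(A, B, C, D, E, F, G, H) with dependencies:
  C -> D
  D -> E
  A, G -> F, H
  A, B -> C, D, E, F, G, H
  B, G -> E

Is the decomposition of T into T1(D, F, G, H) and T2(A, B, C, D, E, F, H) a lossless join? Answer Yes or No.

No

T1 ∩ T2 = {D, F, H}; its closure under F is {D, E, F, H}.
The closure covers neither T1 nor T2 entirely; the join is not lossless.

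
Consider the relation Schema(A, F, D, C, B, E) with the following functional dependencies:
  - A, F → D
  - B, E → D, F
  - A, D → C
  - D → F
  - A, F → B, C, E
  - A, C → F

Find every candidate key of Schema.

{A, B, E}, {A, C}, {A, D}, {A, F}

{A} never appears on the right of any FD, so every key must include it.
{A, C}⁺ = {A, B, C, D, E, F} — all of the relation — so {A, C} is a candidate key.
{A, D}⁺ = {A, B, C, D, E, F} — all of the relation — so {A, D} is a candidate key.
{A, F}⁺ = {A, B, C, D, E, F} — all of the relation — so {A, F} is a candidate key.
{A, B, E}⁺ = {A, B, C, D, E, F} — all of the relation — so {A, B, E} is a candidate key.
Any other superkey properly contains one of these, so there are no further candidate keys.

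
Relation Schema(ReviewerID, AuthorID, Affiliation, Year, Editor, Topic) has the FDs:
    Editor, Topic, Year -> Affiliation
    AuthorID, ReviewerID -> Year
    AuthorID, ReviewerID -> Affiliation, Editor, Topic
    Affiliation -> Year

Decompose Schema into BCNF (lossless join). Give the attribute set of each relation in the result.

Candidate key of the original relation: {AuthorID, ReviewerID}.
In {Affiliation, AuthorID, Editor, ReviewerID, Topic, Year}, {Editor, Topic, Year} is not a superkey ({Editor, Topic, Year}⁺ restricted to this set is {Affiliation, Editor, Topic, Year}), so split on Editor, Topic, Year -> Affiliation into {Affiliation, Editor, Topic, Year} and {AuthorID, Editor, ReviewerID, Topic, Year}.
In {Affiliation, Editor, Topic, Year}, {Affiliation} is not a superkey ({Affiliation}⁺ restricted to this set is {Affiliation, Year}), so split on Affiliation -> Year into {Affiliation, Year} and {Affiliation, Editor, Topic}.
{Affiliation, Year} has no BCNF violation.
{Affiliation, Editor, Topic} has no BCNF violation.
{AuthorID, Editor, ReviewerID, Topic, Year} has no BCNF violation.

{Affiliation, Editor, Topic}; {Affiliation, Year}; {AuthorID, Editor, ReviewerID, Topic, Year}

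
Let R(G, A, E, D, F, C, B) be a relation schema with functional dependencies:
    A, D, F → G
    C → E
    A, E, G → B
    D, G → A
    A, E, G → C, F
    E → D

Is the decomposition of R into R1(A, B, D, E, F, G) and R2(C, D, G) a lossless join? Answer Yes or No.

No

Common attributes: {D, G}; their closure is {A, D, G}.
The closure covers neither R1 nor R2 entirely; the join is not lossless.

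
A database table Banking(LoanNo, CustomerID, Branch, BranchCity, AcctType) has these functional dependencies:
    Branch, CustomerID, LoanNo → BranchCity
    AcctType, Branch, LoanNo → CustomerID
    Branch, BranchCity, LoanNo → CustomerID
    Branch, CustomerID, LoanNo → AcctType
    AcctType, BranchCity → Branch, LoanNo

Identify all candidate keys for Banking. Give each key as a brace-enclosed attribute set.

{AcctType, Branch, LoanNo}, {AcctType, BranchCity}, {Branch, BranchCity, LoanNo}, {Branch, CustomerID, LoanNo}

Closure of {AcctType, BranchCity} is {AcctType, Branch, BranchCity, CustomerID, LoanNo}, the whole schema; {AcctType, BranchCity} is a candidate key.
Closure of {AcctType, Branch, LoanNo} is {AcctType, Branch, BranchCity, CustomerID, LoanNo}, the whole schema; {AcctType, Branch, LoanNo} is a candidate key.
Closure of {Branch, BranchCity, LoanNo} is {AcctType, Branch, BranchCity, CustomerID, LoanNo}, the whole schema; {Branch, BranchCity, LoanNo} is a candidate key.
Closure of {Branch, CustomerID, LoanNo} is {AcctType, Branch, BranchCity, CustomerID, LoanNo}, the whole schema; {Branch, CustomerID, LoanNo} is a candidate key.
These are minimal and exhaustive — every other superkey contains one of them.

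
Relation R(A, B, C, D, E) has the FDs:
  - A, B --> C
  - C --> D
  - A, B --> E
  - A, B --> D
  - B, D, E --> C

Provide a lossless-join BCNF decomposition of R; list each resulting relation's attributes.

{A, B, C, E}; {C, D}

Candidate key of the original relation: {A, B}.
Within {A, B, C, D, E}: {C}⁺ ∩ {A, B, C, D, E} = {C, D}, not the whole set, so C --> D violates BCNF; decompose into {C, D} and {A, B, C, E}.
{C, D} is in BCNF.
{A, B, C, E} is in BCNF.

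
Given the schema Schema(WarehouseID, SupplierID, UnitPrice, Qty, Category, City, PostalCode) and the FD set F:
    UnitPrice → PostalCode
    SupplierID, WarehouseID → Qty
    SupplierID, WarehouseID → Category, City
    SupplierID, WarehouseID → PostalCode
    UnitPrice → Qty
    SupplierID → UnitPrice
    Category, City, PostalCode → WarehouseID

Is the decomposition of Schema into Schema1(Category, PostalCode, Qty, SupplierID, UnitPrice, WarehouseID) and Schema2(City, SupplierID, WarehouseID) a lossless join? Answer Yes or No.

Yes

Common attributes: {SupplierID, WarehouseID}; their closure is {Category, City, PostalCode, Qty, SupplierID, UnitPrice, WarehouseID}.
Schema1 is contained in that closure, so Schema1 ∩ Schema2 → Schema1 holds and the join is lossless.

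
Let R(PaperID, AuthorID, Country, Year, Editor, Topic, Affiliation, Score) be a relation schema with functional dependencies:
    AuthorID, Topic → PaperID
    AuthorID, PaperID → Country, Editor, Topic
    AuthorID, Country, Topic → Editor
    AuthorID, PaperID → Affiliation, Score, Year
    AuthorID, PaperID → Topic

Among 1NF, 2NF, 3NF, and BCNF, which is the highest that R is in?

BCNF

Candidate keys: {AuthorID, PaperID}, {AuthorID, Topic}. Prime attributes: {AuthorID, PaperID, Topic}.
The left-hand side of every FD is a superkey, so BCNF is satisfied.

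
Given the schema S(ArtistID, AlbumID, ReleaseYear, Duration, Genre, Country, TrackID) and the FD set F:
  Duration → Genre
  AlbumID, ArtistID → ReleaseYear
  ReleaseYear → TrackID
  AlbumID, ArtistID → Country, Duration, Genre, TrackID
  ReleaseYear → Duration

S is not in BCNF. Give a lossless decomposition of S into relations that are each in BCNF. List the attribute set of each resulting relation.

{AlbumID, ArtistID, Country, ReleaseYear}; {Duration, Genre}; {Duration, ReleaseYear, TrackID}

Candidate key of the original relation: {AlbumID, ArtistID}.
In {AlbumID, ArtistID, Country, Duration, Genre, ReleaseYear, TrackID}, {Duration} is not a superkey ({Duration}⁺ restricted to this set is {Duration, Genre}), so split on Duration → Genre into {Duration, Genre} and {AlbumID, ArtistID, Country, Duration, ReleaseYear, TrackID}.
{Duration, Genre}: every determinant is a superkey — BCNF.
In {AlbumID, ArtistID, Country, Duration, ReleaseYear, TrackID}, {ReleaseYear} is not a superkey ({ReleaseYear}⁺ restricted to this set is {Duration, ReleaseYear, TrackID}), so split on ReleaseYear → Duration, TrackID into {Duration, ReleaseYear, TrackID} and {AlbumID, ArtistID, Country, ReleaseYear}.
{Duration, ReleaseYear, TrackID}: every determinant is a superkey — BCNF.
{AlbumID, ArtistID, Country, ReleaseYear}: every determinant is a superkey — BCNF.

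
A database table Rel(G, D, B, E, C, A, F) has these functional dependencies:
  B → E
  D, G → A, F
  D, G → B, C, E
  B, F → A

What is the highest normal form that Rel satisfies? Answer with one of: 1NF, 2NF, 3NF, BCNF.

Candidate key: {D, G}. Prime attributes: {D, G}.
B → E breaks BCNF: {B}⁺ = {B, E}, so {B} is not a superkey.
B → E determines the non-prime attribute {E} from a non-superkey — 3NF is violated.
No non-prime attribute depends on a proper subset of any candidate key, so 2NF holds.

2NF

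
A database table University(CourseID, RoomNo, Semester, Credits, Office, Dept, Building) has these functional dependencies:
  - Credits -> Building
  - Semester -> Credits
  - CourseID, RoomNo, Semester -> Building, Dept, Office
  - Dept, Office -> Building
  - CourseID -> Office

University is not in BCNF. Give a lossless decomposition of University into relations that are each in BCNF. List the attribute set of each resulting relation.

{Building, Credits}; {CourseID, Dept, RoomNo, Semester}; {CourseID, Office}; {Credits, Semester}

Candidate key of the original relation: {CourseID, RoomNo, Semester}.
Within {Building, CourseID, Credits, Dept, Office, RoomNo, Semester}: {Credits}⁺ ∩ {Building, CourseID, Credits, Dept, Office, RoomNo, Semester} = {Building, Credits}, not the whole set, so Credits -> Building violates BCNF; decompose into {Building, Credits} and {CourseID, Credits, Dept, Office, RoomNo, Semester}.
{Building, Credits} is in BCNF.
Within {CourseID, Credits, Dept, Office, RoomNo, Semester}: {Semester}⁺ ∩ {CourseID, Credits, Dept, Office, RoomNo, Semester} = {Credits, Semester}, not the whole set, so Semester -> Credits violates BCNF; decompose into {Credits, Semester} and {CourseID, Dept, Office, RoomNo, Semester}.
{Credits, Semester} is in BCNF.
Within {CourseID, Dept, Office, RoomNo, Semester}: {CourseID}⁺ ∩ {CourseID, Dept, Office, RoomNo, Semester} = {CourseID, Office}, not the whole set, so CourseID -> Office violates BCNF; decompose into {CourseID, Office} and {CourseID, Dept, RoomNo, Semester}.
{CourseID, Office} is in BCNF.
{CourseID, Dept, RoomNo, Semester} is in BCNF.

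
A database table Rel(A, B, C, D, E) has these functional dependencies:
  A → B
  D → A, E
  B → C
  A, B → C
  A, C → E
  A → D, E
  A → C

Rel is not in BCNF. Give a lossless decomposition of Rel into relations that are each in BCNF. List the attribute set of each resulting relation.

{A, B, D, E}; {B, C}

Candidate keys of the original relation: {A}, {D}.
In {A, B, C, D, E}, {B} is not a superkey ({B}⁺ restricted to this set is {B, C}), so split on B → C into {B, C} and {A, B, D, E}.
{B, C} is in BCNF.
{A, B, D, E} is in BCNF.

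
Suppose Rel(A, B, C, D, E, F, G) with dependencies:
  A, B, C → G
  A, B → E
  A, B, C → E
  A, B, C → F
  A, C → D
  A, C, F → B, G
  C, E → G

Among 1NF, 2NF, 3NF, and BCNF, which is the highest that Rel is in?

1NF

Candidate keys: {A, B, C}, {A, C, F}. Prime attributes: {A, B, C, F}.
A, B → E breaks BCNF: {A, B}⁺ = {A, B, E}, so {A, B} is not a superkey.
A, B → E has non-prime {E} on the right and a non-superkey on the left, so 3NF fails.
The proper key subset {A, B} of {A, B, C} determines non-prime {E}, so the relation is not even in 2NF.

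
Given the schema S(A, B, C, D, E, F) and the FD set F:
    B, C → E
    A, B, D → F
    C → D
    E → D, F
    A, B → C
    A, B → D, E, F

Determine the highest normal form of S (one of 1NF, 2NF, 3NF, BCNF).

2NF

Candidate key: {A, B}. Prime attributes: {A, B}.
B, C → E: {B, C}⁺ = {B, C, D, E, F}, which is not all of the attributes, so the left side is not a superkey — BCNF is violated.
B, C → E has non-prime {E} on the right and a non-superkey on the left, so 3NF fails.
No proper subset of a key has a non-prime attribute in its closure, so there is no partial dependency; 2NF holds.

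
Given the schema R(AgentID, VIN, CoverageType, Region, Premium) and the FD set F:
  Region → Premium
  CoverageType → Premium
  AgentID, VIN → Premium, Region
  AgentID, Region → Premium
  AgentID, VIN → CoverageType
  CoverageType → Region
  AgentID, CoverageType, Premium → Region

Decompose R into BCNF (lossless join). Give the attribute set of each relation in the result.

Candidate key of the original relation: {AgentID, VIN}.
{AgentID, CoverageType, Premium, Region, VIN}: {Region} determines {Premium, Region} here but is not a superkey — split on Region → Premium, giving {Premium, Region} and {AgentID, CoverageType, Region, VIN}.
{Premium, Region}: every determinant is a superkey — BCNF.
{AgentID, CoverageType, Region, VIN}: {CoverageType} determines {CoverageType, Region} here but is not a superkey — split on CoverageType → Region, giving {CoverageType, Region} and {AgentID, CoverageType, VIN}.
{CoverageType, Region}: every determinant is a superkey — BCNF.
{AgentID, CoverageType, VIN}: every determinant is a superkey — BCNF.

{AgentID, CoverageType, VIN}; {CoverageType, Region}; {Premium, Region}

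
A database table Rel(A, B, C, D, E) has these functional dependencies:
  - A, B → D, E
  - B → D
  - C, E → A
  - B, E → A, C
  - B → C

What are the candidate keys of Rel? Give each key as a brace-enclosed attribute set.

{A, B}, {B, E}

No FD produces {B}, so it must be in every candidate key.
{A, B} is a candidate key since {A, B}⁺ = {A, B, C, D, E} covers every attribute.
{B, E} is a candidate key since {B, E}⁺ = {A, B, C, D, E} covers every attribute.
No proper subset of any of these is a key, and no other minimal superkey exists.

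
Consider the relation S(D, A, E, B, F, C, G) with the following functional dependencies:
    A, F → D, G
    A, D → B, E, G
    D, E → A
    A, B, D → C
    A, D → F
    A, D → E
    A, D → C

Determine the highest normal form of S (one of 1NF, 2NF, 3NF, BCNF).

Candidate keys: {A, D}, {A, F}, {D, E}. Prime attributes: {A, D, E, F}.
Each dependency's left side is a superkey — BCNF holds.

BCNF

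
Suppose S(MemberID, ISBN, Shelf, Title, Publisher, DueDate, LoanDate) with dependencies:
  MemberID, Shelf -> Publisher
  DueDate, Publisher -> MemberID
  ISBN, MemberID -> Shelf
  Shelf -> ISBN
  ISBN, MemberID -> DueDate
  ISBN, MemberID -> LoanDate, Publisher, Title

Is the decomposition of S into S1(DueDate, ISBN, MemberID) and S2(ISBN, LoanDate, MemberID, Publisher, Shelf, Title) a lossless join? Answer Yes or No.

The shared attributes are {ISBN, MemberID} and {ISBN, MemberID}⁺ = {DueDate, ISBN, LoanDate, MemberID, Publisher, Shelf, Title}.
This includes all of S1, so the common attributes are a superkey of S1 — the join is lossless.

Yes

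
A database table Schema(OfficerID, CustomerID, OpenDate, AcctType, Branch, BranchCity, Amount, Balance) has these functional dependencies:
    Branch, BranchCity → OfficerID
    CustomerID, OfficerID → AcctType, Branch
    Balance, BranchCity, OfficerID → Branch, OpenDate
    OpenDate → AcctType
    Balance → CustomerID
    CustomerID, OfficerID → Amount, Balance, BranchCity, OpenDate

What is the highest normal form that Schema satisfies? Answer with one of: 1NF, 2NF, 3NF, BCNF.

2NF

Candidate keys: {Balance, Branch, BranchCity}, {Balance, OfficerID}, {Branch, BranchCity, CustomerID}, {CustomerID, OfficerID}. Prime attributes: {Balance, Branch, BranchCity, CustomerID, OfficerID}.
Branch, BranchCity → OfficerID breaks BCNF: {Branch, BranchCity}⁺ = {Branch, BranchCity, OfficerID}, so {Branch, BranchCity} is not a superkey.
Because {AcctType} is non-prime and the left side of OpenDate → AcctType is not a superkey, the relation is not in 3NF.
No non-prime attribute depends on a proper subset of any candidate key, so 2NF holds.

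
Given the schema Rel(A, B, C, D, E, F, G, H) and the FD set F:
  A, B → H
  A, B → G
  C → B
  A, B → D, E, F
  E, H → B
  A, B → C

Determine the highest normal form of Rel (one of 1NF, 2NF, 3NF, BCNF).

Candidate keys: {A, B}, {A, C}, {A, E, H}. Prime attributes: {A, B, C, E, H}.
C → B breaks BCNF: {C}⁺ = {B, C}, so {C} is not a superkey.
Its right-hand attributes {B} are all prime, as are those of every other non-superkey FD — the relation is in 3NF.

3NF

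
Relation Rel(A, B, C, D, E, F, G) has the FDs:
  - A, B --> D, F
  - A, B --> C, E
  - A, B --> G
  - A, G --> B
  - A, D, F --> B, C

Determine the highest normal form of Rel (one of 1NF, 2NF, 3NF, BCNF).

BCNF

Candidate keys: {A, B}, {A, D, F}, {A, G}. Prime attributes: {A, B, D, F, G}.
The left-hand side of every FD is a superkey, so BCNF is satisfied.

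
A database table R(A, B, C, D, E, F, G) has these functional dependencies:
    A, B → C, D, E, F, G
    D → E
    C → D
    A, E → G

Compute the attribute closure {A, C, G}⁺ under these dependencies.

{A, C, D, E, G}

Start with {A, C, G}.
C → D applies; add {D} → now {A, C, D, G}.
D → E applies; add {E} → now {A, C, D, E, G}.
No further FD applies.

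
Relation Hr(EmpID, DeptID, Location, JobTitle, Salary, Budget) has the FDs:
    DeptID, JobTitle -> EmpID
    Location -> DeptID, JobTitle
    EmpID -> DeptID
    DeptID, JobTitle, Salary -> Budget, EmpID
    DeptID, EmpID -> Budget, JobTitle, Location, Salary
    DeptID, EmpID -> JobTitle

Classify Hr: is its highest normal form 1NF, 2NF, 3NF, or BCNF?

BCNF

Candidate keys: {DeptID, JobTitle}, {EmpID}, {Location}. Prime attributes: {DeptID, EmpID, JobTitle, Location}.
Every FD has a superkey on the left, so the relation is in BCNF.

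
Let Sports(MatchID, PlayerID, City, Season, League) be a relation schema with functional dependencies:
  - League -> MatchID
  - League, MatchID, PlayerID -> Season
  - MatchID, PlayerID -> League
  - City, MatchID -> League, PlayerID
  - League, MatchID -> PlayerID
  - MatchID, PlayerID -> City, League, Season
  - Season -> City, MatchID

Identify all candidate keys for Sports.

{City, MatchID}, {League}, {MatchID, PlayerID}, {Season}

{League}⁺ = {City, League, MatchID, PlayerID, Season}, which is every attribute, so {League} is a candidate key.
{Season}⁺ = {City, League, MatchID, PlayerID, Season}, which is every attribute, so {Season} is a candidate key.
{City, MatchID}⁺ = {City, League, MatchID, PlayerID, Season}, which is every attribute, so {City, MatchID} is a candidate key.
{MatchID, PlayerID}⁺ = {City, League, MatchID, PlayerID, Season}, which is every attribute, so {MatchID, PlayerID} is a candidate key.
No proper subset of any of these is a key, and no other minimal superkey exists.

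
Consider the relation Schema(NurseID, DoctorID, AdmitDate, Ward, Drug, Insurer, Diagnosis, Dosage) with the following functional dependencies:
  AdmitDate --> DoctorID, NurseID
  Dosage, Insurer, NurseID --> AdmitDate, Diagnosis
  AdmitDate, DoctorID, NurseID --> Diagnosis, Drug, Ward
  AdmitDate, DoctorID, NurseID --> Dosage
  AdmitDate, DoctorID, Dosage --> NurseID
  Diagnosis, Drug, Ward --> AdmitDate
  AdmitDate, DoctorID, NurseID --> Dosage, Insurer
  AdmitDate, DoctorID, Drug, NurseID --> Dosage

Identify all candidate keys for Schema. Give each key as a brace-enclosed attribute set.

{AdmitDate} is a candidate key since {AdmitDate}⁺ = {AdmitDate, Diagnosis, DoctorID, Dosage, Drug, Insurer, NurseID, Ward} covers every attribute.
{Diagnosis, Drug, Ward} is a candidate key since {Diagnosis, Drug, Ward}⁺ = {AdmitDate, Diagnosis, DoctorID, Dosage, Drug, Insurer, NurseID, Ward} covers every attribute.
{Dosage, Insurer, NurseID} is a candidate key since {Dosage, Insurer, NurseID}⁺ = {AdmitDate, Diagnosis, DoctorID, Dosage, Drug, Insurer, NurseID, Ward} covers every attribute.
These are minimal and exhaustive — every other superkey contains one of them.

{AdmitDate}, {Diagnosis, Drug, Ward}, {Dosage, Insurer, NurseID}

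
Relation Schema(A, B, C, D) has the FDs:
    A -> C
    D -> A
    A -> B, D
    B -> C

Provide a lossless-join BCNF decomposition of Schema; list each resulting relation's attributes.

{A, B, D}; {B, C}

Candidate keys of the original relation: {A}, {D}.
{A, B, C, D}: {B} determines {B, C} here but is not a superkey — split on B -> C, giving {B, C} and {A, B, D}.
{B, C} is in BCNF.
{A, B, D} is in BCNF.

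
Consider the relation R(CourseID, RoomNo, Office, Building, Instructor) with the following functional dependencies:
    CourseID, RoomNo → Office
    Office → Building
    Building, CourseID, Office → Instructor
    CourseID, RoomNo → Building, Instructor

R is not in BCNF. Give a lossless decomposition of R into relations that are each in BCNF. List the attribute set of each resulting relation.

{Building, Office}; {CourseID, Instructor, Office}; {CourseID, Office, RoomNo}

Candidate key of the original relation: {CourseID, RoomNo}.
In {Building, CourseID, Instructor, Office, RoomNo}, {Office} is not a superkey ({Office}⁺ restricted to this set is {Building, Office}), so split on Office → Building into {Building, Office} and {CourseID, Instructor, Office, RoomNo}.
{Building, Office} has no BCNF violation.
In {CourseID, Instructor, Office, RoomNo}, {CourseID, Office} is not a superkey ({CourseID, Office}⁺ restricted to this set is {CourseID, Instructor, Office}), so split on CourseID, Office → Instructor into {CourseID, Instructor, Office} and {CourseID, Office, RoomNo}.
{CourseID, Instructor, Office} has no BCNF violation.
{CourseID, Office, RoomNo} has no BCNF violation.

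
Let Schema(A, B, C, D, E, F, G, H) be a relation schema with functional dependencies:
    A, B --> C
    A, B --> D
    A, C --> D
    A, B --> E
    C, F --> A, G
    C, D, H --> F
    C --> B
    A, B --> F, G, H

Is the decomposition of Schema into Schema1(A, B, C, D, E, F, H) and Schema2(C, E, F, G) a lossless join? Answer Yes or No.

Schema1 ∩ Schema2 = {C, E, F}; its closure under F is {A, B, C, D, E, F, G, H}.
Schema1 is contained in that closure, so Schema1 ∩ Schema2 --> Schema1 holds and the join is lossless.

Yes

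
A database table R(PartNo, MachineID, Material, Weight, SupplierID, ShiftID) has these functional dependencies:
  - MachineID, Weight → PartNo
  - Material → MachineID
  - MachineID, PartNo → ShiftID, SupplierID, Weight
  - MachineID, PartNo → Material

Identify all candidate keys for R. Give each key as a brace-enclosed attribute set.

{MachineID, PartNo}⁺ = {MachineID, Material, PartNo, ShiftID, SupplierID, Weight}, which is every attribute, so {MachineID, PartNo} is a candidate key.
{MachineID, Weight}⁺ = {MachineID, Material, PartNo, ShiftID, SupplierID, Weight}, which is every attribute, so {MachineID, Weight} is a candidate key.
{Material, PartNo}⁺ = {MachineID, Material, PartNo, ShiftID, SupplierID, Weight}, which is every attribute, so {Material, PartNo} is a candidate key.
{Material, Weight}⁺ = {MachineID, Material, PartNo, ShiftID, SupplierID, Weight}, which is every attribute, so {Material, Weight} is a candidate key.
These are minimal and exhaustive — every other superkey contains one of them.

{MachineID, PartNo}, {MachineID, Weight}, {Material, PartNo}, {Material, Weight}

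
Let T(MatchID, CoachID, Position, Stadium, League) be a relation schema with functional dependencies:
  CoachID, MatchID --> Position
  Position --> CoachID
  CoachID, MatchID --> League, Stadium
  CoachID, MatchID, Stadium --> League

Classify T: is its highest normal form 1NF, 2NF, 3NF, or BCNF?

Candidate keys: {CoachID, MatchID}, {MatchID, Position}. Prime attributes: {CoachID, MatchID, Position}.
Position --> CoachID breaks BCNF: {Position}⁺ = {CoachID, Position}, so {Position} is not a superkey.
Since {CoachID} ⊆ prime attributes and every other non-superkey FD also has a prime right side, the schema is in 3NF.

3NF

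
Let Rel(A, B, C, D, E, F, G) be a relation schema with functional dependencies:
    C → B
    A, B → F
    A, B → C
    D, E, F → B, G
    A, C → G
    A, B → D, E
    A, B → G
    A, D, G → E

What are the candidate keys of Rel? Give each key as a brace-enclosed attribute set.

No FD produces {A}, so it must be in every candidate key.
{A, B}⁺ = {A, B, C, D, E, F, G}, which is every attribute, so {A, B} is a candidate key.
{A, C}⁺ = {A, B, C, D, E, F, G}, which is every attribute, so {A, C} is a candidate key.
{A, D, E, F}⁺ = {A, B, C, D, E, F, G}, which is every attribute, so {A, D, E, F} is a candidate key.
{A, D, F, G}⁺ = {A, B, C, D, E, F, G}, which is every attribute, so {A, D, F, G} is a candidate key.
Any other superkey properly contains one of these, so there are no further candidate keys.

{A, B}, {A, C}, {A, D, E, F}, {A, D, F, G}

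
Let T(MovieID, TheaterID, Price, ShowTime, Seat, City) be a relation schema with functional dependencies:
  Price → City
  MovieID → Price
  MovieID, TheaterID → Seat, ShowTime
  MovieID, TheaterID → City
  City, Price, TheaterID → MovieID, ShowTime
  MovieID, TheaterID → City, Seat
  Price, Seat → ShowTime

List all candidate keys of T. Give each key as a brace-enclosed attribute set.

{MovieID, TheaterID}, {Price, TheaterID}

No FD produces {TheaterID}, so it must be in every candidate key.
Closure of {MovieID, TheaterID} is {City, MovieID, Price, Seat, ShowTime, TheaterID}, the whole schema; {MovieID, TheaterID} is a candidate key.
Closure of {Price, TheaterID} is {City, MovieID, Price, Seat, ShowTime, TheaterID}, the whole schema; {Price, TheaterID} is a candidate key.
These are minimal and exhaustive — every other superkey contains one of them.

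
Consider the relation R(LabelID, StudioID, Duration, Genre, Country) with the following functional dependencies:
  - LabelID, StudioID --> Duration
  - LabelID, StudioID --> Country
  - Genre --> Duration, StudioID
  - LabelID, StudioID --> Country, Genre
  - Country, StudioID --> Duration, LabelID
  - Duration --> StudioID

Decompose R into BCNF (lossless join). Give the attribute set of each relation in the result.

{Country, Genre, LabelID}; {Duration, Genre}; {Duration, StudioID}

Candidate keys of the original relation: {Country, Duration}, {Country, Genre}, {Country, StudioID}, {Duration, LabelID}, {Genre, LabelID}, {LabelID, StudioID}.
Within {Country, Duration, Genre, LabelID, StudioID}: {Genre}⁺ ∩ {Country, Duration, Genre, LabelID, StudioID} = {Duration, Genre, StudioID}, not the whole set, so Genre --> Duration, StudioID violates BCNF; decompose into {Duration, Genre, StudioID} and {Country, Genre, LabelID}.
Within {Duration, Genre, StudioID}: {Duration}⁺ ∩ {Duration, Genre, StudioID} = {Duration, StudioID}, not the whole set, so Duration --> StudioID violates BCNF; decompose into {Duration, StudioID} and {Duration, Genre}.
{Duration, StudioID} is in BCNF.
{Duration, Genre} is in BCNF.
{Country, Genre, LabelID} is in BCNF.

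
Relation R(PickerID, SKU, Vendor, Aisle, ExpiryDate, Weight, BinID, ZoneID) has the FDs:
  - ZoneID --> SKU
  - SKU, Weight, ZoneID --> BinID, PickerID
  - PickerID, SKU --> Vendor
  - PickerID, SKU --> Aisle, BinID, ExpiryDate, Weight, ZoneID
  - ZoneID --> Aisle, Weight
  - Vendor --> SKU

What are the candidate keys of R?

{PickerID, SKU}, {PickerID, Vendor}, {ZoneID}

{ZoneID} is a candidate key since {ZoneID}⁺ = {Aisle, BinID, ExpiryDate, PickerID, SKU, Vendor, Weight, ZoneID} covers every attribute.
{PickerID, SKU} is a candidate key since {PickerID, SKU}⁺ = {Aisle, BinID, ExpiryDate, PickerID, SKU, Vendor, Weight, ZoneID} covers every attribute.
{PickerID, Vendor} is a candidate key since {PickerID, Vendor}⁺ = {Aisle, BinID, ExpiryDate, PickerID, SKU, Vendor, Weight, ZoneID} covers every attribute.
No proper subset of any of these is a key, and no other minimal superkey exists.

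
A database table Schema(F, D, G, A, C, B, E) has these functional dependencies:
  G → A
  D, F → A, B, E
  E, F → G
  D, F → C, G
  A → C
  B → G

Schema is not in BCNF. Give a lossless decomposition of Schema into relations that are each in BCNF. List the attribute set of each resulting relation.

Candidate key of the original relation: {D, F}.
In {A, B, C, D, E, F, G}, {G} is not a superkey ({G}⁺ restricted to this set is {A, C, G}), so split on G → A, C into {A, C, G} and {B, D, E, F, G}.
In {A, C, G}, {A} is not a superkey ({A}⁺ restricted to this set is {A, C}), so split on A → C into {A, C} and {A, G}.
{A, C} has no BCNF violation.
{A, G} has no BCNF violation.
In {B, D, E, F, G}, {E, F} is not a superkey ({E, F}⁺ restricted to this set is {E, F, G}), so split on E, F → G into {E, F, G} and {B, D, E, F}.
{E, F, G} has no BCNF violation.
{B, D, E, F} has no BCNF violation.

{A, C}; {A, G}; {B, D, E, F}; {E, F, G}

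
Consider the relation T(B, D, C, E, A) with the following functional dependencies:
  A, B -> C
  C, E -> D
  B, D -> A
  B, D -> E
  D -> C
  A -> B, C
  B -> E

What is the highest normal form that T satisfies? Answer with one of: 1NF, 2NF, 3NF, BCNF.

1NF

Candidate keys: {A}, {B, C}, {B, D}. Prime attributes: {A, B, C, D}.
C, E -> D: {C, E}⁺ = {C, D, E}, which is not all of the attributes, so the left side is not a superkey — BCNF is violated.
B -> E determines the non-prime attribute {E} from a non-superkey — 3NF is violated.
Since {B} ⊂ {B, C} and {B}⁺ ⊇ {E} with {E} non-prime, there is a partial dependency; 2NF fails.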